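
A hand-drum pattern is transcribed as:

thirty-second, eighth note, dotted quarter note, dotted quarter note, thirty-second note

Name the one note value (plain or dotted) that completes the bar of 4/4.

sixteenth note

The bar of 4/4 = 32 thirty-second notes.
Working in thirty-second notes: thirty-second = 1; eighth note = 4; dotted quarter note = 12; dotted quarter note = 12; thirty-second note = 1.
Sum: 1 + 4 + 12 + 12 + 1 = 30.
Remaining: 32 − 30 = 2 thirty-second notes, which is a sixteenth note.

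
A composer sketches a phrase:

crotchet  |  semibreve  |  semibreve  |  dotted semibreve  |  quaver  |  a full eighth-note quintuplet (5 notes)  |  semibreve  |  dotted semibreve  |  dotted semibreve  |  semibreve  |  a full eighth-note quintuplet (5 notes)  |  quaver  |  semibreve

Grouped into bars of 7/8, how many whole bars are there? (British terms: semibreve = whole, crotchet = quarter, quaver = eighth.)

12

One bar of 7/8 = 7 eighth notes.
Working in eighth notes: crotchet = 2; semibreve = 8; semibreve = 8; dotted semibreve = 12; quaver = 1; a full eighth-note quintuplet (5 notes) (five quintuplet eighths span one half) = 4; semibreve = 8; dotted semibreve = 12; dotted semibreve = 12; semibreve = 8; a full eighth-note quintuplet (5 notes) (five quintuplet eighths span one half) = 4; quaver = 1; semibreve = 8.
Adding: 2 + 8 + 8 + 12 + 1 + 4 + 8 + 12 + 12 + 8 + 4 + 1 + 8 = 88.
88 ÷ 7 = 12 complete bars with 4 left over.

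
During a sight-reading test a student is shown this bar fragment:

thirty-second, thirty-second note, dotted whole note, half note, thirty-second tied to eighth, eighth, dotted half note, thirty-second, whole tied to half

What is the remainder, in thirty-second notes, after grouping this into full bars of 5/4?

28

One bar of 5/4 = 40 thirty-second notes.
Each duration in thirty-second notes: thirty-second = 1; thirty-second note = 1; dotted whole note = 48; half note = 16; thirty-second tied to eighth (thirty-second + eighth) = 5; eighth = 4; dotted half note = 24; thirty-second = 1; whole tied to half (whole + half) = 48.
Sum: 1 + 1 + 48 + 16 + 5 + 4 + 24 + 1 + 48 = 148.
148 ÷ 40 = 3 complete bars with 28 thirty-second notes remaining.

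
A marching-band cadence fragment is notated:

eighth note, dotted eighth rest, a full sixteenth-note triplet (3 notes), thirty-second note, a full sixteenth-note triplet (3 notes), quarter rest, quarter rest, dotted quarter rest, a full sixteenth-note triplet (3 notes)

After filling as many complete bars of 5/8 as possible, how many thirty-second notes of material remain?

11

One bar of 5/8 = 20 thirty-second notes.
Each duration in thirty-second notes: eighth note = 4; dotted eighth rest = 6; a full sixteenth-note triplet (3 notes) (three triplet sixteenths span one eighth) = 4; thirty-second note = 1; a full sixteenth-note triplet (3 notes) (three triplet sixteenths span one eighth) = 4; quarter rest = 8; quarter rest = 8; dotted quarter rest = 12; a full sixteenth-note triplet (3 notes) (three triplet sixteenths span one eighth) = 4.
Adding: 4 + 6 + 4 + 1 + 4 + 8 + 8 + 12 + 4 = 51.
51 ÷ 20 = 2 complete bars with 11 thirty-second notes remaining.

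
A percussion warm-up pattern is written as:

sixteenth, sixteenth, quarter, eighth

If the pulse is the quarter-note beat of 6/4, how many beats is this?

2

One quarter-note beat = 4 sixteenth notes.
Each duration in sixteenth notes: sixteenth = 1; sixteenth = 1; quarter = 4; eighth = 2.
Total: 1 + 1 + 4 + 2 = 8.
8 ÷ 4 = 2 beats.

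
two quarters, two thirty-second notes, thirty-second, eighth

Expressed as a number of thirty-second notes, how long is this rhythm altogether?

23

Convert each value to thirty-second notes: quarter = 8; quarter = 8; thirty-second note = 1; thirty-second note = 1; thirty-second = 1; eighth = 4.
Sum: 8 + 8 + 1 + 1 + 1 + 4 = 23 thirty-second notes.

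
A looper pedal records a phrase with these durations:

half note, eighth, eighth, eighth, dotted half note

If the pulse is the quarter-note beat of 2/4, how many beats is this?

6.5

One quarter-note beat = 2 eighth notes.
Express everything in eighth notes: half note = 4; eighth = 1; eighth = 1; eighth = 1; dotted half note = 6.
Altogether 4 + 1 + 1 + 1 + 6 = 13.
13 ÷ 2 = 6.5 beats.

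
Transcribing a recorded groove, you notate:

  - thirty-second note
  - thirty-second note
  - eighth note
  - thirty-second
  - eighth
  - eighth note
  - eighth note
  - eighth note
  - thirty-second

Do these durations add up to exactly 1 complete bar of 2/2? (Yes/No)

One bar of 2/2 = 32 thirty-second notes.
Convert each value to thirty-second notes: thirty-second note = 1; thirty-second note = 1; eighth note = 4; thirty-second = 1; eighth = 4; eighth note = 4; eighth note = 4; eighth note = 4; thirty-second = 1.
Altogether 1 + 1 + 4 + 1 + 4 + 4 + 4 + 4 + 1 = 24.
24 falls short of 32, so the answer is No.

No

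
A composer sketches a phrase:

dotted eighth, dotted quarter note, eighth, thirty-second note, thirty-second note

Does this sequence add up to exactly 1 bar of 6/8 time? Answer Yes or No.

Yes

One bar of 6/8 = 24 thirty-second notes.
Convert each value to thirty-second notes: dotted eighth = 6; dotted quarter note = 12; eighth = 4; thirty-second note = 1; thirty-second note = 1.
Adding: 6 + 12 + 4 + 1 + 1 = 24.
24 equals 24, so the answer is Yes.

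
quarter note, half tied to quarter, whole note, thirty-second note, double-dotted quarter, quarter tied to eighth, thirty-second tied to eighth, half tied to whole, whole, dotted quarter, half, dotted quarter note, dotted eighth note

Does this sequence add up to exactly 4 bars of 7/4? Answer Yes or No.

One bar of 7/4 = 56 thirty-second notes, so 4 bars = 224.
Working in thirty-second notes: quarter note = 8; half tied to quarter (half + quarter) = 24; whole note = 32; thirty-second note = 1; double-dotted quarter = 14; quarter tied to eighth (quarter + eighth) = 12; thirty-second tied to eighth (thirty-second + eighth) = 5; half tied to whole (half + whole) = 48; whole = 32; dotted quarter = 12; half = 16; dotted quarter note = 12; dotted eighth note = 6.
Altogether 8 + 24 + 32 + 1 + 14 + 12 + 5 + 48 + 32 + 12 + 16 + 12 + 6 = 222.
222 falls short of 224, so the answer is No.

No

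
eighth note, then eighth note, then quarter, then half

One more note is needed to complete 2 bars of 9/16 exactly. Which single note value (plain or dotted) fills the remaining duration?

eighth note

2 bars of 9/16 = 18 sixteenth notes.
Each duration in sixteenth notes: eighth note = 2; eighth note = 2; quarter = 4; half = 8.
Total: 2 + 2 + 4 + 8 = 16.
Remaining: 18 − 16 = 2 sixteenth notes, which is a eighth note.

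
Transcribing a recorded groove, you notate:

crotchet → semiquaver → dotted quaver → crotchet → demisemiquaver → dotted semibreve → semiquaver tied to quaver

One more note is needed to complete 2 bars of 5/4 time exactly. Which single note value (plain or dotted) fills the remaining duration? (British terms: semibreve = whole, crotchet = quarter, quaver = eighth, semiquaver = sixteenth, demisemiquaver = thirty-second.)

2 bars of 5/4 = 80 thirty-second notes.
Working in thirty-second notes: crotchet = 8; semiquaver = 2; dotted quaver = 6; crotchet = 8; demisemiquaver = 1; dotted semibreve = 48; semiquaver tied to quaver (semiquaver + quaver) = 6.
Total: 8 + 2 + 6 + 8 + 1 + 48 + 6 = 79.
Remaining: 80 − 79 = 1 thirty-second note, which is a thirty-second note.

thirty-second note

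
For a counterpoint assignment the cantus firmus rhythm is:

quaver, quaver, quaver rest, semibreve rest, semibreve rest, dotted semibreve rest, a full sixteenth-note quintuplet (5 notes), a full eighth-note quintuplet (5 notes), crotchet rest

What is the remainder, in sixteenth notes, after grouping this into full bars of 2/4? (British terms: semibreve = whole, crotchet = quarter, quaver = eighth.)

One bar of 2/4 = 4 eighth notes.
Convert each value to eighth notes: quaver = 1; quaver = 1; quaver rest = 1; semibreve rest = 8; semibreve rest = 8; dotted semibreve rest = 12; a full sixteenth-note quintuplet (5 notes) (five quintuplet sixteenths span one quarter) = 2; a full eighth-note quintuplet (5 notes) (five quintuplet eighths span one half) = 4; crotchet rest = 2.
Altogether 1 + 1 + 1 + 8 + 8 + 12 + 2 + 4 + 2 = 39.
39 ÷ 4 = 9 complete bars with 3 eighth notes remaining = 6 sixteenth notes.

6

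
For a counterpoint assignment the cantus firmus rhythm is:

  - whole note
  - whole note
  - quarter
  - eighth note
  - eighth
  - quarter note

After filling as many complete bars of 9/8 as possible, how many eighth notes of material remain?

One bar of 9/8 = 9 eighth notes.
Convert each value to eighth notes: whole note = 8; whole note = 8; quarter = 2; eighth note = 1; eighth = 1; quarter note = 2.
Sum: 8 + 8 + 2 + 1 + 1 + 2 = 22.
22 ÷ 9 = 2 complete bars with 4 eighth notes remaining.

4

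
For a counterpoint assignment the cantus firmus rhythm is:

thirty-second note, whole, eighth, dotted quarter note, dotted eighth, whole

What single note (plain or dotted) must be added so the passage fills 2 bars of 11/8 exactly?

thirty-second note

2 bars of 11/8 = 88 thirty-second notes.
Convert each value to thirty-second notes: thirty-second note = 1; whole = 32; eighth = 4; dotted quarter note = 12; dotted eighth = 6; whole = 32.
Altogether 1 + 32 + 4 + 12 + 6 + 32 = 87.
Remaining: 88 − 87 = 1 thirty-second note, which is a thirty-second note.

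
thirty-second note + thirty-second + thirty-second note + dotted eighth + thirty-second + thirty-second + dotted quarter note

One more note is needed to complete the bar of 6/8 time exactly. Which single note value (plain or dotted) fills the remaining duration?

thirty-second note

The bar of 6/8 = 24 thirty-second notes.
Working in thirty-second notes: thirty-second note = 1; thirty-second = 1; thirty-second note = 1; dotted eighth = 6; thirty-second = 1; thirty-second = 1; dotted quarter note = 12.
Altogether 1 + 1 + 1 + 6 + 1 + 1 + 12 = 23.
Remaining: 24 − 23 = 1 thirty-second note, which is a thirty-second note.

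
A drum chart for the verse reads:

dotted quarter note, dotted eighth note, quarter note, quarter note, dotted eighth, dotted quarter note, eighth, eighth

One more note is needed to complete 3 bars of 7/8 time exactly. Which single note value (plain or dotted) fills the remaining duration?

dotted half note

3 bars of 7/8 = 42 sixteenth notes.
Convert each value to sixteenth notes: dotted quarter note = 6; dotted eighth note = 3; quarter note = 4; quarter note = 4; dotted eighth = 3; dotted quarter note = 6; eighth = 2; eighth = 2.
Sum: 6 + 3 + 4 + 4 + 3 + 6 + 2 + 2 = 30.
Remaining: 42 − 30 = 12 sixteenth notes, which is a dotted half note.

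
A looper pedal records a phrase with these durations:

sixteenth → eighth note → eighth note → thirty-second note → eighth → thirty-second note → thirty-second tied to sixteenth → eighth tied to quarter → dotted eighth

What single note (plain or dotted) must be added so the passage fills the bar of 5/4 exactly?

The bar of 5/4 = 40 thirty-second notes.
Convert each value to thirty-second notes: sixteenth = 2; eighth note = 4; eighth note = 4; thirty-second note = 1; eighth = 4; thirty-second note = 1; thirty-second tied to sixteenth (thirty-second + sixteenth) = 3; eighth tied to quarter (eighth + quarter) = 12; dotted eighth = 6.
Adding: 2 + 4 + 4 + 1 + 4 + 1 + 3 + 12 + 6 = 37.
Remaining: 40 − 37 = 3 thirty-second notes, which is a dotted sixteenth note.

dotted sixteenth note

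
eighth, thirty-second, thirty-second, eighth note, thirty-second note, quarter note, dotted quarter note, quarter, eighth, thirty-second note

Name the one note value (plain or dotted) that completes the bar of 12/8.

The bar of 12/8 = 48 thirty-second notes.
Convert each value to thirty-second notes: eighth = 4; thirty-second = 1; thirty-second = 1; eighth note = 4; thirty-second note = 1; quarter note = 8; dotted quarter note = 12; quarter = 8; eighth = 4; thirty-second note = 1.
Adding: 4 + 1 + 1 + 4 + 1 + 8 + 12 + 8 + 4 + 1 = 44.
Remaining: 48 − 44 = 4 thirty-second notes, which is a eighth note.

eighth note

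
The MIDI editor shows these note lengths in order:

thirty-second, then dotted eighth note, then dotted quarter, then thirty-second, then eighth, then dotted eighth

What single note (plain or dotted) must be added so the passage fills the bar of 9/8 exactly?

dotted eighth note

The bar of 9/8 = 36 thirty-second notes.
In thirty-second notes: thirty-second = 1; dotted eighth note = 6; dotted quarter = 12; thirty-second = 1; eighth = 4; dotted eighth = 6.
Altogether 1 + 6 + 12 + 1 + 4 + 6 = 30.
Remaining: 36 − 30 = 6 thirty-second notes, which is a dotted eighth note.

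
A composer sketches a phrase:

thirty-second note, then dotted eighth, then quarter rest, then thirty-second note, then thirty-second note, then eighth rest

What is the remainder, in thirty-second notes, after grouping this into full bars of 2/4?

5

One bar of 2/4 = 16 thirty-second notes.
Express everything in thirty-second notes: thirty-second note = 1; dotted eighth = 6; quarter rest = 8; thirty-second note = 1; thirty-second note = 1; eighth rest = 4.
Total: 1 + 6 + 8 + 1 + 1 + 4 = 21.
21 ÷ 16 = 1 complete bar with 5 thirty-second notes remaining.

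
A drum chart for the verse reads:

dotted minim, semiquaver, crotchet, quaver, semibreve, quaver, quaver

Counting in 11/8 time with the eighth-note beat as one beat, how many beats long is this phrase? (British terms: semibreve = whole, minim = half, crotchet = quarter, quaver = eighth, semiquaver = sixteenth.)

One eighth-note beat = 2 sixteenth notes.
Each duration in sixteenth notes: dotted minim = 12; semiquaver = 1; crotchet = 4; quaver = 2; semibreve = 16; quaver = 2; quaver = 2.
Sum: 12 + 1 + 4 + 2 + 16 + 2 + 2 = 39.
39 ÷ 2 = 19.5 beats.

19.5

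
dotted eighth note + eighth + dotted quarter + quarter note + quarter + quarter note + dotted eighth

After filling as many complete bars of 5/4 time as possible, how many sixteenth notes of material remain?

One bar of 5/4 = 20 sixteenth notes.
In sixteenth notes: dotted eighth note = 3; eighth = 2; dotted quarter = 6; quarter note = 4; quarter = 4; quarter note = 4; dotted eighth = 3.
Sum: 3 + 2 + 6 + 4 + 4 + 4 + 3 = 26.
26 ÷ 20 = 1 complete bar with 6 sixteenth notes remaining.

6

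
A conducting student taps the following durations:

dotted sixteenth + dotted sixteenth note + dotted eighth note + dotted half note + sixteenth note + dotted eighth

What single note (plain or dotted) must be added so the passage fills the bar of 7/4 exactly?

The bar of 7/4 = 56 thirty-second notes.
Express everything in thirty-second notes: dotted sixteenth = 3; dotted sixteenth note = 3; dotted eighth note = 6; dotted half note = 24; sixteenth note = 2; dotted eighth = 6.
Adding: 3 + 3 + 6 + 24 + 2 + 6 = 44.
Remaining: 56 − 44 = 12 thirty-second notes, which is a dotted quarter note.

dotted quarter note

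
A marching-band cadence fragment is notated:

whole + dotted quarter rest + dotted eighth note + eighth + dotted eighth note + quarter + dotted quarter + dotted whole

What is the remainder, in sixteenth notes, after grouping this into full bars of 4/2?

0

One bar of 4/2 = 32 sixteenth notes.
In sixteenth notes: whole = 16; dotted quarter rest = 6; dotted eighth note = 3; eighth = 2; dotted eighth note = 3; quarter = 4; dotted quarter = 6; dotted whole = 24.
Altogether 16 + 6 + 3 + 2 + 3 + 4 + 6 + 24 = 64.
64 ÷ 32 = 2 complete bars with 0 sixteenth notes remaining.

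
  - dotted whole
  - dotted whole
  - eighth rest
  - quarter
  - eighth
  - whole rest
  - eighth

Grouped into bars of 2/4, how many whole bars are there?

9

One bar of 2/4 = 4 eighth notes.
Convert each value to eighth notes: dotted whole = 12; dotted whole = 12; eighth rest = 1; quarter = 2; eighth = 1; whole rest = 8; eighth = 1.
Adding: 12 + 12 + 1 + 2 + 1 + 8 + 1 = 37.
37 ÷ 4 = 9 complete bars with 1 left over.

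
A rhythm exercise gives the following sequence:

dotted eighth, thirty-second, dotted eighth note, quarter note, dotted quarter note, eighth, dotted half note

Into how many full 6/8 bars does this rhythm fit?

One bar of 6/8 = 24 thirty-second notes.
In thirty-second notes: dotted eighth = 6; thirty-second = 1; dotted eighth note = 6; quarter note = 8; dotted quarter note = 12; eighth = 4; dotted half note = 24.
Altogether 6 + 1 + 6 + 8 + 12 + 4 + 24 = 61.
61 ÷ 24 = 2 complete bars with 13 left over.

2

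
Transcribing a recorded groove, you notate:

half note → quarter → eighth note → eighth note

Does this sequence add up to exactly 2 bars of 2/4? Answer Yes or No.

Yes

One bar of 2/4 = 4 eighth notes, so 2 bars = 8.
Each duration in eighth notes: half note = 4; quarter = 2; eighth note = 1; eighth note = 1.
Total: 4 + 2 + 1 + 1 = 8.
8 equals 8, so the answer is Yes.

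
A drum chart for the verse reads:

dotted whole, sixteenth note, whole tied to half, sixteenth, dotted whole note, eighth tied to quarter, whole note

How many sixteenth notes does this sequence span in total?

Working in sixteenth notes: dotted whole = 24; sixteenth note = 1; whole tied to half (whole + half) = 24; sixteenth = 1; dotted whole note = 24; eighth tied to quarter (eighth + quarter) = 6; whole note = 16.
Sum: 24 + 1 + 24 + 1 + 24 + 6 + 16 = 96 sixteenth notes.

96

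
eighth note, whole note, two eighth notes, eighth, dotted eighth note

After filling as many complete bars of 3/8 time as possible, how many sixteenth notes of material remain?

One bar of 3/8 = 6 sixteenth notes.
Convert each value to sixteenth notes: eighth note = 2; whole note = 16; eighth note = 2; eighth note = 2; eighth = 2; dotted eighth note = 3.
Total: 2 + 16 + 2 + 2 + 2 + 3 = 27.
27 ÷ 6 = 4 complete bars with 3 sixteenth notes remaining.

3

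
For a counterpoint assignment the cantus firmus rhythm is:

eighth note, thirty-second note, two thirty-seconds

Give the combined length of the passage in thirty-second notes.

7

Convert each value to thirty-second notes: eighth note = 4; thirty-second note = 1; thirty-second = 1; thirty-second = 1.
Sum: 4 + 1 + 1 + 1 = 7 thirty-second notes.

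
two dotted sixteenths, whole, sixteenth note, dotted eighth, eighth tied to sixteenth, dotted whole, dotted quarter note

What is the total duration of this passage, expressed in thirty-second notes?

112

Express everything in thirty-second notes: dotted sixteenth = 3; dotted sixteenth = 3; whole = 32; sixteenth note = 2; dotted eighth = 6; eighth tied to sixteenth (eighth + sixteenth) = 6; dotted whole = 48; dotted quarter note = 12.
Adding: 3 + 3 + 32 + 2 + 6 + 6 + 48 + 12 = 112 thirty-second notes.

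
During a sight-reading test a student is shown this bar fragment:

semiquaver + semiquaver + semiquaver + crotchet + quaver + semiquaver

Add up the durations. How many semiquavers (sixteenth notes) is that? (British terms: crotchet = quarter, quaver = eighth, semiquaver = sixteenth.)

10

In sixteenth notes: semiquaver = 1; semiquaver = 1; semiquaver = 1; crotchet = 4; quaver = 2; semiquaver = 1.
Sum: 1 + 1 + 1 + 4 + 2 + 1 = 10 sixteenth notes.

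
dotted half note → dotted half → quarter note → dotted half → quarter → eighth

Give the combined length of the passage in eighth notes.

23

Each duration in eighth notes: dotted half note = 6; dotted half = 6; quarter note = 2; dotted half = 6; quarter = 2; eighth = 1.
Altogether 6 + 6 + 2 + 6 + 2 + 1 = 23 eighth notes.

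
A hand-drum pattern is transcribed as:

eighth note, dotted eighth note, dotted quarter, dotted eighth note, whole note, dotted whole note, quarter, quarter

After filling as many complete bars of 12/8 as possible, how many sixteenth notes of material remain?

14

One bar of 12/8 = 24 sixteenth notes.
Express everything in sixteenth notes: eighth note = 2; dotted eighth note = 3; dotted quarter = 6; dotted eighth note = 3; whole note = 16; dotted whole note = 24; quarter = 4; quarter = 4.
Altogether 2 + 3 + 6 + 3 + 16 + 24 + 4 + 4 = 62.
62 ÷ 24 = 2 complete bars with 14 sixteenth notes remaining.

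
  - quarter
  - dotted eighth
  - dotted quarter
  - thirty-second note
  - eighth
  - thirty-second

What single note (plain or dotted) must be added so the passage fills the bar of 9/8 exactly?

The bar of 9/8 = 36 thirty-second notes.
Convert each value to thirty-second notes: quarter = 8; dotted eighth = 6; dotted quarter = 12; thirty-second note = 1; eighth = 4; thirty-second = 1.
Adding: 8 + 6 + 12 + 1 + 4 + 1 = 32.
Remaining: 36 − 32 = 4 thirty-second notes, which is a eighth note.

eighth note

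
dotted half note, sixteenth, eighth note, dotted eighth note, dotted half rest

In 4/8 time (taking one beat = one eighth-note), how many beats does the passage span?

15

One eighth-note beat = 2 sixteenth notes.
In sixteenth notes: dotted half note = 12; sixteenth = 1; eighth note = 2; dotted eighth note = 3; dotted half rest = 12.
Altogether 12 + 1 + 2 + 3 + 12 = 30.
30 ÷ 2 = 15 beats.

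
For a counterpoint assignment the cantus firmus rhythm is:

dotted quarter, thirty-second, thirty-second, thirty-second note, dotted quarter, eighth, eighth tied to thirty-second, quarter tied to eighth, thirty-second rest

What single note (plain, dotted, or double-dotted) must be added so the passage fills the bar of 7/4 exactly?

The bar of 7/4 = 56 thirty-second notes.
Express everything in thirty-second notes: dotted quarter = 12; thirty-second = 1; thirty-second = 1; thirty-second note = 1; dotted quarter = 12; eighth = 4; eighth tied to thirty-second (eighth + thirty-second) = 5; quarter tied to eighth (quarter + eighth) = 12; thirty-second rest = 1.
Total: 12 + 1 + 1 + 1 + 12 + 4 + 5 + 12 + 1 = 49.
Remaining: 56 − 49 = 7 thirty-second notes, which is a double-dotted eighth note.

double-dotted eighth note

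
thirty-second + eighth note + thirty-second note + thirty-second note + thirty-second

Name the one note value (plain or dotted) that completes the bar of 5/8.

dotted quarter note

The bar of 5/8 = 20 thirty-second notes.
Convert each value to thirty-second notes: thirty-second = 1; eighth note = 4; thirty-second note = 1; thirty-second note = 1; thirty-second = 1.
Sum: 1 + 4 + 1 + 1 + 1 = 8.
Remaining: 20 − 8 = 12 thirty-second notes, which is a dotted quarter note.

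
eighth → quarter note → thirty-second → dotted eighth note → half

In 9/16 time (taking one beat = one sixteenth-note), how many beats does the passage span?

17.5

One sixteenth-note beat = 2 thirty-second notes.
Each duration in thirty-second notes: eighth = 4; quarter note = 8; thirty-second = 1; dotted eighth note = 6; half = 16.
Sum: 4 + 8 + 1 + 6 + 16 = 35.
35 ÷ 2 = 17.5 beats.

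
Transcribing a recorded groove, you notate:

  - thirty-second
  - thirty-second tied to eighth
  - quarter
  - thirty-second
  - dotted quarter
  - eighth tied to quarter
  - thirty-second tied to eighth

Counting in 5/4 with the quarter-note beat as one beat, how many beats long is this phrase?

5.5

One quarter-note beat = 8 thirty-second notes.
In thirty-second notes: thirty-second = 1; thirty-second tied to eighth (thirty-second + eighth) = 5; quarter = 8; thirty-second = 1; dotted quarter = 12; eighth tied to quarter (eighth + quarter) = 12; thirty-second tied to eighth (thirty-second + eighth) = 5.
Sum: 1 + 5 + 8 + 1 + 12 + 12 + 5 = 44.
44 ÷ 8 = 5.5 beats.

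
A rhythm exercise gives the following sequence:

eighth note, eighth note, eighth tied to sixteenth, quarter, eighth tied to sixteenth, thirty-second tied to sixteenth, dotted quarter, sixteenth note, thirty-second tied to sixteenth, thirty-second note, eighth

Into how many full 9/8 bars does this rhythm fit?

One bar of 9/8 = 36 thirty-second notes.
In thirty-second notes: eighth note = 4; eighth note = 4; eighth tied to sixteenth (eighth + sixteenth) = 6; quarter = 8; eighth tied to sixteenth (eighth + sixteenth) = 6; thirty-second tied to sixteenth (thirty-second + sixteenth) = 3; dotted quarter = 12; sixteenth note = 2; thirty-second tied to sixteenth (thirty-second + sixteenth) = 3; thirty-second note = 1; eighth = 4.
Altogether 4 + 4 + 6 + 8 + 6 + 3 + 12 + 2 + 3 + 1 + 4 = 53.
53 ÷ 36 = 1 complete bar with 17 left over.

1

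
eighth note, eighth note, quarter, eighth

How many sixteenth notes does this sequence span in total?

10

Working in sixteenth notes: eighth note = 2; eighth note = 2; quarter = 4; eighth = 2.
Adding: 2 + 2 + 4 + 2 = 10 sixteenth notes.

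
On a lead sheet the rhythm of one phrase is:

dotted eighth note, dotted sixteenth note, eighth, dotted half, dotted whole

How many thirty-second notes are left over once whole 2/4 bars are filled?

One bar of 2/4 = 16 thirty-second notes.
Working in thirty-second notes: dotted eighth note = 6; dotted sixteenth note = 3; eighth = 4; dotted half = 24; dotted whole = 48.
Sum: 6 + 3 + 4 + 24 + 48 = 85.
85 ÷ 16 = 5 complete bars with 5 thirty-second notes remaining.

5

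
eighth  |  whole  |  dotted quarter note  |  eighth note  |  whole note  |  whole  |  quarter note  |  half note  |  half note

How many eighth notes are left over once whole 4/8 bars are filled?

One bar of 4/8 = 4 eighth notes.
Working in eighth notes: eighth = 1; whole = 8; dotted quarter note = 3; eighth note = 1; whole note = 8; whole = 8; quarter note = 2; half note = 4; half note = 4.
Total: 1 + 8 + 3 + 1 + 8 + 8 + 2 + 4 + 4 = 39.
39 ÷ 4 = 9 complete bars with 3 eighth notes remaining.

3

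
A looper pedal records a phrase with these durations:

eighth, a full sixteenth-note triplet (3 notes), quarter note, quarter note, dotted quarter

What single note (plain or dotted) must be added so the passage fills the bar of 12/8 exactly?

dotted quarter note

The bar of 12/8 = 12 eighth notes.
In eighth notes: eighth = 1; a full sixteenth-note triplet (3 notes) (three triplet sixteenths span one eighth) = 1; quarter note = 2; quarter note = 2; dotted quarter = 3.
Adding: 1 + 1 + 2 + 2 + 3 = 9.
Remaining: 12 − 9 = 3 eighth notes, which is a dotted quarter note.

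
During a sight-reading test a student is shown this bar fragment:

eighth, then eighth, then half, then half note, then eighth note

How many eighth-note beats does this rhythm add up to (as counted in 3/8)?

11

One eighth-note beat = 2 sixteenth notes.
Each duration in sixteenth notes: eighth = 2; eighth = 2; half = 8; half note = 8; eighth note = 2.
Total: 2 + 2 + 8 + 8 + 2 = 22.
22 ÷ 2 = 11 beats.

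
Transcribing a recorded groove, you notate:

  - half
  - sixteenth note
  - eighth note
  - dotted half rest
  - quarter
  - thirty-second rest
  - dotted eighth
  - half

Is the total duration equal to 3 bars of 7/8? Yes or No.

One bar of 7/8 = 28 thirty-second notes, so 3 bars = 84.
Each duration in thirty-second notes: half = 16; sixteenth note = 2; eighth note = 4; dotted half rest = 24; quarter = 8; thirty-second rest = 1; dotted eighth = 6; half = 16.
Total: 16 + 2 + 4 + 24 + 8 + 1 + 6 + 16 = 77.
77 falls short of 84, so the answer is No.

No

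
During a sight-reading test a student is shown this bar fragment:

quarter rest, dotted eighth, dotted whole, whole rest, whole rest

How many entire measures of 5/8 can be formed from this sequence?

6

One bar of 5/8 = 10 sixteenth notes.
In sixteenth notes: quarter rest = 4; dotted eighth = 3; dotted whole = 24; whole rest = 16; whole rest = 16.
Total: 4 + 3 + 24 + 16 + 16 = 63.
63 ÷ 10 = 6 complete bars with 3 left over.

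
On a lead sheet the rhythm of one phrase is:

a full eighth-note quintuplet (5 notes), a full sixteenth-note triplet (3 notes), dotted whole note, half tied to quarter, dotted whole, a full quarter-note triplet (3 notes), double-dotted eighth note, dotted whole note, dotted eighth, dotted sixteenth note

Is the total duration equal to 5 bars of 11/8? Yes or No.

Yes

One bar of 11/8 = 44 thirty-second notes, so 5 bars = 220.
Express everything in thirty-second notes: a full eighth-note quintuplet (5 notes) (five quintuplet eighths span one half) = 16; a full sixteenth-note triplet (3 notes) (three triplet sixteenths span one eighth) = 4; dotted whole note = 48; half tied to quarter (half + quarter) = 24; dotted whole = 48; a full quarter-note triplet (3 notes) (three triplet quarters span one half) = 16; double-dotted eighth note = 7; dotted whole note = 48; dotted eighth = 6; dotted sixteenth note = 3.
Sum: 16 + 4 + 48 + 24 + 48 + 16 + 7 + 48 + 6 + 3 = 220.
220 equals 220, so the answer is Yes.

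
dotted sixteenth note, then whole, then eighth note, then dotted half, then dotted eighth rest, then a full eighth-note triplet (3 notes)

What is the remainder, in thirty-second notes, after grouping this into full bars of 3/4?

One bar of 3/4 = 24 thirty-second notes.
Each duration in thirty-second notes: dotted sixteenth note = 3; whole = 32; eighth note = 4; dotted half = 24; dotted eighth rest = 6; a full eighth-note triplet (3 notes) (three triplet eighths span one quarter) = 8.
Sum: 3 + 32 + 4 + 24 + 6 + 8 = 77.
77 ÷ 24 = 3 complete bars with 5 thirty-second notes remaining.

5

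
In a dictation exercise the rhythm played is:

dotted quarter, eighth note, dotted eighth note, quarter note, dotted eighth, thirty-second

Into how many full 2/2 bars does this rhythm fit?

1

One bar of 2/2 = 32 thirty-second notes.
Each duration in thirty-second notes: dotted quarter = 12; eighth note = 4; dotted eighth note = 6; quarter note = 8; dotted eighth = 6; thirty-second = 1.
Sum: 12 + 4 + 6 + 8 + 6 + 1 = 37.
37 ÷ 32 = 1 complete bar with 5 left over.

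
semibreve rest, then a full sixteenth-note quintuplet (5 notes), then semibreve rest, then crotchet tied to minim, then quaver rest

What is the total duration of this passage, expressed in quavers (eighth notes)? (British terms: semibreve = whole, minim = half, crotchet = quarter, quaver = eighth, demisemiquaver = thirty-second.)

25

In eighth notes: semibreve rest = 8; a full sixteenth-note quintuplet (5 notes) (five quintuplet sixteenths span one quarter) = 2; semibreve rest = 8; crotchet tied to minim (crotchet + minim) = 6; quaver rest = 1.
Sum: 8 + 2 + 8 + 6 + 1 = 25 eighth notes.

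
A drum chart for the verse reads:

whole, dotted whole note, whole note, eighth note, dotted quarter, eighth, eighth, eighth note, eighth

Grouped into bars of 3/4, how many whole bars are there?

One bar of 3/4 = 6 eighth notes.
Each duration in eighth notes: whole = 8; dotted whole note = 12; whole note = 8; eighth note = 1; dotted quarter = 3; eighth = 1; eighth = 1; eighth note = 1; eighth = 1.
Altogether 8 + 12 + 8 + 1 + 3 + 1 + 1 + 1 + 1 = 36.
36 ÷ 6 = 6 complete bars with 0 left over.

6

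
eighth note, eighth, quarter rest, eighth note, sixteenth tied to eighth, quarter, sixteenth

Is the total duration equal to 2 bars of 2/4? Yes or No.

One bar of 2/4 = 8 sixteenth notes, so 2 bars = 16.
Each duration in sixteenth notes: eighth note = 2; eighth = 2; quarter rest = 4; eighth note = 2; sixteenth tied to eighth (sixteenth + eighth) = 3; quarter = 4; sixteenth = 1.
Altogether 2 + 2 + 4 + 2 + 3 + 4 + 1 = 18.
18 exceeds 16, so the answer is No.

No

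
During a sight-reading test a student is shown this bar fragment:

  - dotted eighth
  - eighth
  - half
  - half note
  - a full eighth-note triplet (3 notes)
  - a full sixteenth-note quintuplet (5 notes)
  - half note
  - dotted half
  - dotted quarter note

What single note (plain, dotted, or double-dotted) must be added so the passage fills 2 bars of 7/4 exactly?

2 bars of 7/4 = 56 sixteenth notes.
In sixteenth notes: dotted eighth = 3; eighth = 2; half = 8; half note = 8; a full eighth-note triplet (3 notes) (three triplet eighths span one quarter) = 4; a full sixteenth-note quintuplet (5 notes) (five quintuplet sixteenths span one quarter) = 4; half note = 8; dotted half = 12; dotted quarter note = 6.
Adding: 3 + 2 + 8 + 8 + 4 + 4 + 8 + 12 + 6 = 55.
Remaining: 56 − 55 = 1 sixteenth note, which is a sixteenth note.

sixteenth note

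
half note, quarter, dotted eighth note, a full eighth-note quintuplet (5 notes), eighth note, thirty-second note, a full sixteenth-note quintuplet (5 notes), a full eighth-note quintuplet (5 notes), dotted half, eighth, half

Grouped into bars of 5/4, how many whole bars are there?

2

One bar of 5/4 = 40 thirty-second notes.
Express everything in thirty-second notes: half note = 16; quarter = 8; dotted eighth note = 6; a full eighth-note quintuplet (5 notes) (five quintuplet eighths span one half) = 16; eighth note = 4; thirty-second note = 1; a full sixteenth-note quintuplet (5 notes) (five quintuplet sixteenths span one quarter) = 8; a full eighth-note quintuplet (5 notes) (five quintuplet eighths span one half) = 16; dotted half = 24; eighth = 4; half = 16.
Sum: 16 + 8 + 6 + 16 + 4 + 1 + 8 + 16 + 24 + 4 + 16 = 119.
119 ÷ 40 = 2 complete bars with 39 left over.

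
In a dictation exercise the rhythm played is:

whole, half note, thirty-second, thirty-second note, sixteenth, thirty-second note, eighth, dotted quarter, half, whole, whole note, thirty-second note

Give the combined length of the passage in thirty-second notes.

Working in thirty-second notes: whole = 32; half note = 16; thirty-second = 1; thirty-second note = 1; sixteenth = 2; thirty-second note = 1; eighth = 4; dotted quarter = 12; half = 16; whole = 32; whole note = 32; thirty-second note = 1.
Sum: 32 + 16 + 1 + 1 + 2 + 1 + 4 + 12 + 16 + 32 + 32 + 1 = 150 thirty-second notes.

150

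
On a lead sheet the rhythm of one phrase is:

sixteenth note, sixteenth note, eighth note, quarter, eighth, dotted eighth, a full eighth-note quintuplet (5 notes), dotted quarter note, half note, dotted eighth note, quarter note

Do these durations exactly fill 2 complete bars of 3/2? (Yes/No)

No

One bar of 3/2 = 24 sixteenth notes, so 2 bars = 48.
Convert each value to sixteenth notes: sixteenth note = 1; sixteenth note = 1; eighth note = 2; quarter = 4; eighth = 2; dotted eighth = 3; a full eighth-note quintuplet (5 notes) (five quintuplet eighths span one half) = 8; dotted quarter note = 6; half note = 8; dotted eighth note = 3; quarter note = 4.
Adding: 1 + 1 + 2 + 4 + 2 + 3 + 8 + 6 + 8 + 3 + 4 = 42.
42 falls short of 48, so the answer is No.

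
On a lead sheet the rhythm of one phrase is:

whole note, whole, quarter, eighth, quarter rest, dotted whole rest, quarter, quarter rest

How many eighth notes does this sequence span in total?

In eighth notes: whole note = 8; whole = 8; quarter = 2; eighth = 1; quarter rest = 2; dotted whole rest = 12; quarter = 2; quarter rest = 2.
Altogether 8 + 8 + 2 + 1 + 2 + 12 + 2 + 2 = 37 eighth notes.

37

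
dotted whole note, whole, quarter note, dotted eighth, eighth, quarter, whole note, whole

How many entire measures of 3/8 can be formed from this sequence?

14

One bar of 3/8 = 6 sixteenth notes.
Express everything in sixteenth notes: dotted whole note = 24; whole = 16; quarter note = 4; dotted eighth = 3; eighth = 2; quarter = 4; whole note = 16; whole = 16.
Altogether 24 + 16 + 4 + 3 + 2 + 4 + 16 + 16 = 85.
85 ÷ 6 = 14 complete bars with 1 left over.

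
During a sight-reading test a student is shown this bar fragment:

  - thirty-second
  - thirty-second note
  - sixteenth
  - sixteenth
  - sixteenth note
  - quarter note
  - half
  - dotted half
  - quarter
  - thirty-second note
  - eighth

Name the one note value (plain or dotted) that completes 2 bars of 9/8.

dotted sixteenth note

2 bars of 9/8 = 72 thirty-second notes.
In thirty-second notes: thirty-second = 1; thirty-second note = 1; sixteenth = 2; sixteenth = 2; sixteenth note = 2; quarter note = 8; half = 16; dotted half = 24; quarter = 8; thirty-second note = 1; eighth = 4.
Sum: 1 + 1 + 2 + 2 + 2 + 8 + 16 + 24 + 8 + 1 + 4 = 69.
Remaining: 72 − 69 = 3 thirty-second notes, which is a dotted sixteenth note.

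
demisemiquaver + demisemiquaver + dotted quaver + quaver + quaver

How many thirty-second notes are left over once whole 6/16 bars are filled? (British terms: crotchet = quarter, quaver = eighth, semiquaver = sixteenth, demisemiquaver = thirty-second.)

One bar of 6/16 = 12 thirty-second notes.
Convert each value to thirty-second notes: demisemiquaver = 1; demisemiquaver = 1; dotted quaver = 6; quaver = 4; quaver = 4.
Adding: 1 + 1 + 6 + 4 + 4 = 16.
16 ÷ 12 = 1 complete bar with 4 thirty-second notes remaining.

4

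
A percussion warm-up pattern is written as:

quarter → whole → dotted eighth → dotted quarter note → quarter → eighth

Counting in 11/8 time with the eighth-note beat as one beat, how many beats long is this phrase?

One eighth-note beat = 2 sixteenth notes.
Convert each value to sixteenth notes: quarter = 4; whole = 16; dotted eighth = 3; dotted quarter note = 6; quarter = 4; eighth = 2.
Adding: 4 + 16 + 3 + 6 + 4 + 2 = 35.
35 ÷ 2 = 17.5 beats.

17.5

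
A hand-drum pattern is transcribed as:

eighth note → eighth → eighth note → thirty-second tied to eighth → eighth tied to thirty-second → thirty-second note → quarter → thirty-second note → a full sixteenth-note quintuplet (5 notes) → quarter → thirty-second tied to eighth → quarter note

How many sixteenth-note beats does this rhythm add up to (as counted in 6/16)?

One sixteenth-note beat = 2 thirty-second notes.
Each duration in thirty-second notes: eighth note = 4; eighth = 4; eighth note = 4; thirty-second tied to eighth (thirty-second + eighth) = 5; eighth tied to thirty-second (eighth + thirty-second) = 5; thirty-second note = 1; quarter = 8; thirty-second note = 1; a full sixteenth-note quintuplet (5 notes) (five quintuplet sixteenths span one quarter) = 8; quarter = 8; thirty-second tied to eighth (thirty-second + eighth) = 5; quarter note = 8.
Adding: 4 + 4 + 4 + 5 + 5 + 1 + 8 + 1 + 8 + 8 + 5 + 8 = 61.
61 ÷ 2 = 30.5 beats.

30.5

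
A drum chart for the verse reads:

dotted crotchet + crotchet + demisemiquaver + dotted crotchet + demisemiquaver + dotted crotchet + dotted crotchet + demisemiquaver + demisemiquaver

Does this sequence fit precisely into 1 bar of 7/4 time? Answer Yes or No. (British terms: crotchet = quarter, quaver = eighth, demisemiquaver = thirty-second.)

One bar of 7/4 = 56 thirty-second notes.
Convert each value to thirty-second notes: dotted crotchet = 12; crotchet = 8; demisemiquaver = 1; dotted crotchet = 12; demisemiquaver = 1; dotted crotchet = 12; dotted crotchet = 12; demisemiquaver = 1; demisemiquaver = 1.
Altogether 12 + 8 + 1 + 12 + 1 + 12 + 12 + 1 + 1 = 60.
60 exceeds 56, so the answer is No.

No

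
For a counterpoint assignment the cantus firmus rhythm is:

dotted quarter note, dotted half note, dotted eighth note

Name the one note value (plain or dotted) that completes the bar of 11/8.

sixteenth note

The bar of 11/8 = 22 sixteenth notes.
Express everything in sixteenth notes: dotted quarter note = 6; dotted half note = 12; dotted eighth note = 3.
Total: 6 + 12 + 3 = 21.
Remaining: 22 − 21 = 1 sixteenth note, which is a sixteenth note.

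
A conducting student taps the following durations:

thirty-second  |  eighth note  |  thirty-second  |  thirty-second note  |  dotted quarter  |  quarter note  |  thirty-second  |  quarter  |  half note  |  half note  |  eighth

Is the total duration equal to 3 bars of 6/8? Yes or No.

One bar of 6/8 = 24 thirty-second notes, so 3 bars = 72.
Express everything in thirty-second notes: thirty-second = 1; eighth note = 4; thirty-second = 1; thirty-second note = 1; dotted quarter = 12; quarter note = 8; thirty-second = 1; quarter = 8; half note = 16; half note = 16; eighth = 4.
Sum: 1 + 4 + 1 + 1 + 12 + 8 + 1 + 8 + 16 + 16 + 4 = 72.
72 equals 72, so the answer is Yes.

Yes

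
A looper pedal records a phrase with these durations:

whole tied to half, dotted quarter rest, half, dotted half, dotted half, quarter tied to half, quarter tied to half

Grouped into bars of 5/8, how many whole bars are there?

8

One bar of 5/8 = 5 eighth notes.
In eighth notes: whole tied to half (whole + half) = 12; dotted quarter rest = 3; half = 4; dotted half = 6; dotted half = 6; quarter tied to half (quarter + half) = 6; quarter tied to half (quarter + half) = 6.
Altogether 12 + 3 + 4 + 6 + 6 + 6 + 6 = 43.
43 ÷ 5 = 8 complete bars with 3 left over.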